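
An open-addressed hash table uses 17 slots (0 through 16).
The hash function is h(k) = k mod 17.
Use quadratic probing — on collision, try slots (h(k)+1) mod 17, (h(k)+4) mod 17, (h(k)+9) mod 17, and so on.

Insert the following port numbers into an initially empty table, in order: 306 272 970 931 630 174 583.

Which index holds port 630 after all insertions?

306: h=0 -> slot 0
272: h=0, probe 0,1 -> slot 1
970: h=1, probe 1,2 -> slot 2
931: h=13 -> slot 13
630: h=1, probe 1,2,5 -> slot 5
174: h=4 -> slot 4
583: h=5, probe 5,6 -> slot 6
Table: [306, 272, 970, -, 174, 630, 583, -, -, -, -, -, -, 931, -, -, -]

5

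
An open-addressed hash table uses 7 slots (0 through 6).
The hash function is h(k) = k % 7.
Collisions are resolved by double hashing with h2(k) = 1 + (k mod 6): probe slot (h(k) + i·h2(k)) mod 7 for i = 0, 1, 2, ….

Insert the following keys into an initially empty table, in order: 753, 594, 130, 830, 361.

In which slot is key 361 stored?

753: h=4 => slot 4
594: h=6 => slot 6
130: h=4, h2=5, probe 4,2 => slot 2
830: h=4, h2=3, probe 4,0 => slot 0
361: h=4, h2=2, probe 4,6,1 => slot 1
Table: [830, 361, 130, —, 753, —, 594]

1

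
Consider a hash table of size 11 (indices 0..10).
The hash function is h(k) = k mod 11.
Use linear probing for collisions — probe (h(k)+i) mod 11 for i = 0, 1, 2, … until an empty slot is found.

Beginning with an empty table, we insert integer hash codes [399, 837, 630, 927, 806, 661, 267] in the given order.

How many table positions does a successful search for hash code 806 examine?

4

399: h=3 -> slot 3
837: h=1 -> slot 1
630: h=3, probe 3,4 -> slot 4
927: h=3, probe 3,4,5 -> slot 5
806: h=3, probe 3,4,5,6 -> slot 6
661: h=1, probe 1,2 -> slot 2
267: h=3, probe 3,4,5,6,7 -> slot 7
Table: [∅, 837, 661, 399, 630, 927, 806, 267, ∅, ∅, ∅]
Lookup 806: h=3, probe 3,4,5,6 → found at 6.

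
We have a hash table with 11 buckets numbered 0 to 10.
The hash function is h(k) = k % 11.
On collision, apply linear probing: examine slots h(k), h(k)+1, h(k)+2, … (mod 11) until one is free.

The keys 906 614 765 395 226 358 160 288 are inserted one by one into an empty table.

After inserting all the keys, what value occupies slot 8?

358

906: h=4 => slot 4
614: h=9 => slot 9
765: h=6 => slot 6
395: h=10 => slot 10
226: h=6, probe 6,7 => slot 7
358: h=6, probe 6,7,8 => slot 8
160: h=6, probe 6,7,8,9,10,0 => slot 0
288: h=2 => slot 2
Table: [160, _, 288, _, 906, _, 765, 226, 358, 614, 395]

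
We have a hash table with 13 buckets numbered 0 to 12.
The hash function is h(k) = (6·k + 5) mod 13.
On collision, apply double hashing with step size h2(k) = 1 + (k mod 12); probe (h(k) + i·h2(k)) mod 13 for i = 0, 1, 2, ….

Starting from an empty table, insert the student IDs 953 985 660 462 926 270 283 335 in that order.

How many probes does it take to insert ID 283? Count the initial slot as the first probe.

4

953 hashes to 3; slot 3 is free => place at 3.
985 hashes to 0; slot 0 is free => place at 0.
660 hashes to 0, h2=1; 0 taken => place at 1.
462 hashes to 8; slot 8 is free => place at 8.
926 hashes to 10; slot 10 is free => place at 10.
270 hashes to 0, h2=7; 0 taken => place at 7.
283 hashes to 0, h2=8; 0,8,3 taken => place at 11.
335 hashes to 0, h2=12; 0 taken => place at 12.
Table: [985, 660, —, 953, —, —, —, 270, 462, —, 926, 283, 335]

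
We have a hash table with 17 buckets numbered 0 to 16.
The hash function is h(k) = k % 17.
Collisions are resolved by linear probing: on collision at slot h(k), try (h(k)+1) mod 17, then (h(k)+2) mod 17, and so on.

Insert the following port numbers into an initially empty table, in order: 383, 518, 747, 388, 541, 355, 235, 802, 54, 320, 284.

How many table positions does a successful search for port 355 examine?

Insert 383: h=9, slot 9 empty => index 9.
Insert 518: h=8, slot 8 empty => index 8.
Insert 747: h=16, slot 16 empty => index 16.
Insert 388: h=14, slot 14 empty => index 14.
Insert 541: h=14, slot 14 occupied => index 15.
Insert 355: h=15, slots 15,16 occupied => index 0.
Insert 235: h=14, slots 14,15,16,0 occupied => index 1.
Insert 802: h=3, slot 3 empty => index 3.
Insert 54: h=3, slot 3 occupied => index 4.
Insert 320: h=14, slots 14,15,16,0,1 occupied => index 2.
Insert 284: h=12, slot 12 empty => index 12.
Table: [355, 235, 320, 802, 54, —, —, —, 518, 383, —, —, 284, —, 388, 541, 747]
Lookup 355: h=15, probe 15,16,0 → found at 0.

3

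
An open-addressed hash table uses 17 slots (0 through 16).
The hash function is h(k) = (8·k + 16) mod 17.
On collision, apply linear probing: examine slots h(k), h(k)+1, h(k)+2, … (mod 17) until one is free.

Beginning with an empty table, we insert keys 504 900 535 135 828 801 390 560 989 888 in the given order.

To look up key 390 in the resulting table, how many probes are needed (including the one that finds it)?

4

504 hashes to 2; slot 2 is free => place at 2.
900 hashes to 8; slot 8 is free => place at 8.
535 hashes to 12; slot 12 is free => place at 12.
135 hashes to 8; 8 taken => place at 9.
828 hashes to 10; slot 10 is free => place at 10.
801 hashes to 15; slot 15 is free => place at 15.
390 hashes to 8; 8,9,10 taken => place at 11.
560 hashes to 8; 8,9,10,11,12 taken => place at 13.
989 hashes to 6; slot 6 is free => place at 6.
888 hashes to 14; slot 14 is free => place at 14.
Table: [—, —, 504, —, —, —, 989, —, 900, 135, 828, 390, 535, 560, 888, 801, —]
Lookup 390: h=8, probe 8,9,10,11 → found at 11.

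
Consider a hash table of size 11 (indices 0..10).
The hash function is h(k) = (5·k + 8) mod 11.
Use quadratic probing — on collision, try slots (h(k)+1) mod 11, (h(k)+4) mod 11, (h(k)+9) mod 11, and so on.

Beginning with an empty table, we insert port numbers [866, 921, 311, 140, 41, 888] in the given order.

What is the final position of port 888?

9

866 hashes to 4; slot 4 is free => place at 4.
921 hashes to 4; 4 taken => place at 5.
311 hashes to 1; slot 1 is free => place at 1.
140 hashes to 4; 4,5 taken => place at 8.
41 hashes to 4; 4,5,8 taken => place at 2.
888 hashes to 4; 4,5,8,2 taken => place at 9.
Table: [-, 311, 41, -, 866, 921, -, -, 140, 888, -]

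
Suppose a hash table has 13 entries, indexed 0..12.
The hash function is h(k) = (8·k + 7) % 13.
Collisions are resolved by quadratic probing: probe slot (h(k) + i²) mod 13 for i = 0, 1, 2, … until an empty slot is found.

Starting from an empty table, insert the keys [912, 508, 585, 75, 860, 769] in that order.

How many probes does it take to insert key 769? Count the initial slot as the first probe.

3

912: h=10 -> slot 10
508: h=2 -> slot 2
585: h=7 -> slot 7
75: h=9 -> slot 9
860: h=10, probe 10,11 -> slot 11
769: h=10, probe 10,11,1 -> slot 1
Table: [_, 769, 508, _, _, _, _, 585, _, 75, 912, 860, _]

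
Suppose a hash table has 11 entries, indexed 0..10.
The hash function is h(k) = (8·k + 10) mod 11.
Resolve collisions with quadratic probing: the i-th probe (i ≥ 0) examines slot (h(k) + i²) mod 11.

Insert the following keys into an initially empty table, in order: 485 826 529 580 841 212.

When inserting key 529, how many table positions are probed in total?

3

485: h=7 → slot 7
826: h=7, probe 7,8 → slot 8
529: h=7, probe 7,8,0 → slot 0
580: h=8, probe 8,9 → slot 9
841: h=6 → slot 6
212: h=1 → slot 1
Table: [529, 212, ., ., ., ., 841, 485, 826, 580, .]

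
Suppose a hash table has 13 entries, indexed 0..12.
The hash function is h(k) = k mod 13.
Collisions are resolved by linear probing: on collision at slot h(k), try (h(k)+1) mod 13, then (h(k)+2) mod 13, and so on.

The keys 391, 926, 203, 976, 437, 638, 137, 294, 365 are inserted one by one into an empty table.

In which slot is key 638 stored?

391 hashes to 1; slot 1 is free → place at 1.
926 hashes to 3; slot 3 is free → place at 3.
203 hashes to 8; slot 8 is free → place at 8.
976 hashes to 1; 1 taken → place at 2.
437 hashes to 8; 8 taken → place at 9.
638 hashes to 1; 1,2,3 taken → place at 4.
137 hashes to 7; slot 7 is free → place at 7.
294 hashes to 8; 8,9 taken → place at 10.
365 hashes to 1; 1,2,3,4 taken → place at 5.
Table: [∅, 391, 976, 926, 638, 365, ∅, 137, 203, 437, 294, ∅, ∅]

4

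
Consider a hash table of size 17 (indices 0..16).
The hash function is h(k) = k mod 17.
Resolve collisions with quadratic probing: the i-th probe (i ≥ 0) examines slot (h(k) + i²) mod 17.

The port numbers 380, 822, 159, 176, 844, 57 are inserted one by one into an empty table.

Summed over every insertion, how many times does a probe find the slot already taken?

380 hashes to 6; slot 6 is free -> place at 6.
822 hashes to 6; 6 taken -> place at 7.
159 hashes to 6; 6,7 taken -> place at 10.
176 hashes to 6; 6,7,10 taken -> place at 15.
844 hashes to 11; slot 11 is free -> place at 11.
57 hashes to 6; 6,7,10,15 taken -> place at 5.
Table: [., ., ., ., ., 57, 380, 822, ., ., 159, 844, ., ., ., 176, .]

10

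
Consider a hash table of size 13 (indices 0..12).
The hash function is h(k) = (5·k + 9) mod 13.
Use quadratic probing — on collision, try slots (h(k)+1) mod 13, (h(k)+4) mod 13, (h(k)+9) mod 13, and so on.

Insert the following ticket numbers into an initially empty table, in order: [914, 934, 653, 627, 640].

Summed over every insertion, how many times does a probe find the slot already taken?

914: h=3 => slot 3
934: h=12 => slot 12
653: h=11 => slot 11
627: h=11, probe 11,12,2 => slot 2
640: h=11, probe 11,12,2,7 => slot 7
Table: [., ., 627, 914, ., ., ., 640, ., ., ., 653, 934]

5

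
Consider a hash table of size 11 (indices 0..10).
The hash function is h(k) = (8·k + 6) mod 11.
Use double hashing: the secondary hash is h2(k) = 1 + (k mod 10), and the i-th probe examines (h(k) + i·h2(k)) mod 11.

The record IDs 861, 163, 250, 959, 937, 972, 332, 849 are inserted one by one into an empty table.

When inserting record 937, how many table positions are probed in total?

861 hashes to 8; slot 8 is free → place at 8.
163 hashes to 1; slot 1 is free → place at 1.
250 hashes to 4; slot 4 is free → place at 4.
959 hashes to 0; slot 0 is free → place at 0.
937 hashes to 0, h2=8; 0,8 taken → place at 5.
972 hashes to 5, h2=3; 5,8,0 taken → place at 3.
332 hashes to 0, h2=3; 0,3 taken → place at 6.
849 hashes to 0, h2=10; 0 taken → place at 10.
Table: [959, 163, ∅, 972, 250, 937, 332, ∅, 861, ∅, 849]

3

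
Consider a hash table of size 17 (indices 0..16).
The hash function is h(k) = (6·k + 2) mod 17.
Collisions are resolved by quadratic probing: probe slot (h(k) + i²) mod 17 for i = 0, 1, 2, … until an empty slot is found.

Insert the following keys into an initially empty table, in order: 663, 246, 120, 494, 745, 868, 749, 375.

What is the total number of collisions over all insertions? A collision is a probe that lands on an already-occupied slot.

663 hashes to 2; slot 2 is free => place at 2.
246 hashes to 16; slot 16 is free => place at 16.
120 hashes to 8; slot 8 is free => place at 8.
494 hashes to 8; 8 taken => place at 9.
745 hashes to 1; slot 1 is free => place at 1.
868 hashes to 8; 8,9 taken => place at 12.
749 hashes to 8; 8,9,12 taken => place at 0.
375 hashes to 8; 8,9,12,0 taken => place at 7.
Table: [749, 745, 663, -, -, -, -, 375, 120, 494, -, -, 868, -, -, -, 246]

10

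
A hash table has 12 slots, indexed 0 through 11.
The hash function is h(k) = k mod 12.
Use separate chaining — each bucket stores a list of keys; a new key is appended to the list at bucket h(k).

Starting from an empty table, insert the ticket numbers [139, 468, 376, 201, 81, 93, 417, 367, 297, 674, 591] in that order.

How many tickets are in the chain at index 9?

Insert 139: h=7, bucket 7 empty -> new chain.
Insert 468: h=0, bucket 0 empty -> new chain.
Insert 376: h=4, bucket 4 empty -> new chain.
Insert 201: h=9, bucket 9 empty -> new chain.
Insert 81: h=9, bucket 9 nonempty -> append to chain.
Insert 93: h=9, bucket 9 nonempty -> append to chain.
Insert 417: h=9, bucket 9 nonempty -> append to chain.
Insert 367: h=7, bucket 7 nonempty -> append to chain.
Insert 297: h=9, bucket 9 nonempty -> append to chain.
Insert 674: h=2, bucket 2 empty -> new chain.
Insert 591: h=3, bucket 3 empty -> new chain.
Final buckets:
0: 468
1: _
2: 674
3: 591
4: 376
5: _
6: _
7: 139 -> 367
8: _
9: 201 -> 81 -> 93 -> 417 -> 297
10: _
11: _

5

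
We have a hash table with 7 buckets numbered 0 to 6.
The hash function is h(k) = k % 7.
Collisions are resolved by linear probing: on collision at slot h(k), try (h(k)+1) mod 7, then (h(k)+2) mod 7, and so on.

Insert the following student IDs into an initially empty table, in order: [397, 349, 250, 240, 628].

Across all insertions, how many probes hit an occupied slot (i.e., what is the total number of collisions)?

397 hashes to 5; slot 5 is free -> place at 5.
349 hashes to 6; slot 6 is free -> place at 6.
250 hashes to 5; 5,6 taken -> place at 0.
240 hashes to 2; slot 2 is free -> place at 2.
628 hashes to 5; 5,6,0 taken -> place at 1.
Table: [250, 628, 240, ∅, ∅, 397, 349]

5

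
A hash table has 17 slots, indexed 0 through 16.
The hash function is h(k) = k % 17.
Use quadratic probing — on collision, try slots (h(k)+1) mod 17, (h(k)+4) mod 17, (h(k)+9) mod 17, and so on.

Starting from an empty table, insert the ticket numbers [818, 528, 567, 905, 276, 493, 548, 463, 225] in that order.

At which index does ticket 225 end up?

3

818: h=2 → slot 2
528: h=1 → slot 1
567: h=6 → slot 6
905: h=4 → slot 4
276: h=4, probe 4,5 → slot 5
493: h=0 → slot 0
548: h=4, probe 4,5,8 → slot 8
463: h=4, probe 4,5,8,13 → slot 13
225: h=4, probe 4,5,8,13,3 → slot 3
Table: [493, 528, 818, 225, 905, 276, 567, ., 548, ., ., ., ., 463, ., ., .]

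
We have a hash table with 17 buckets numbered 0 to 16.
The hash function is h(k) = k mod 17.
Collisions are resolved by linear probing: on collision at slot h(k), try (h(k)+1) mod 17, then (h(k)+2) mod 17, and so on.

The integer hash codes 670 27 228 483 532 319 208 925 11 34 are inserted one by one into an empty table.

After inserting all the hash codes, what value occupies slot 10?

27

670 hashes to 7; slot 7 is free → place at 7.
27 hashes to 10; slot 10 is free → place at 10.
228 hashes to 7; 7 taken → place at 8.
483 hashes to 7; 7,8 taken → place at 9.
532 hashes to 5; slot 5 is free → place at 5.
319 hashes to 13; slot 13 is free → place at 13.
208 hashes to 4; slot 4 is free → place at 4.
925 hashes to 7; 7,8,9,10 taken → place at 11.
11 hashes to 11; 11 taken → place at 12.
34 hashes to 0; slot 0 is free → place at 0.
Table: [34, ∅, ∅, ∅, 208, 532, ∅, 670, 228, 483, 27, 925, 11, 319, ∅, ∅, ∅]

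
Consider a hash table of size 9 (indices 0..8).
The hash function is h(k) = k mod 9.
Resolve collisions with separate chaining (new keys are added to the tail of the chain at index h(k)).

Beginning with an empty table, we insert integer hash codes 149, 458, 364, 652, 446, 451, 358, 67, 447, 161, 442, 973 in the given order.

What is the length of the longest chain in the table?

3

149 → bucket 5
458 → bucket 8
364 → bucket 4
652 → bucket 4 (collision)
446 → bucket 5 (collision)
451 → bucket 1
358 → bucket 7
67 → bucket 4 (collision)
447 → bucket 6
161 → bucket 8 (collision)
442 → bucket 1 (collision)
973 → bucket 1 (collision)
Final buckets:
0: —
1: 451 -> 442 -> 973
2: —
3: —
4: 364 -> 652 -> 67
5: 149 -> 446
6: 447
7: 358
8: 458 -> 161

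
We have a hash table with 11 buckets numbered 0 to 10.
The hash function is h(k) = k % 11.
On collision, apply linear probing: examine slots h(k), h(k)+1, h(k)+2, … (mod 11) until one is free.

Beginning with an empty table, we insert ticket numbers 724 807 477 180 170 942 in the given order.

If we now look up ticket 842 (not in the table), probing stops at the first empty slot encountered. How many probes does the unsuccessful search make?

724: h=9 → slot 9
807: h=4 → slot 4
477: h=4, probe 4,5 → slot 5
180: h=4, probe 4,5,6 → slot 6
170: h=5, probe 5,6,7 → slot 7
942: h=7, probe 7,8 → slot 8
Table: [., ., ., ., 807, 477, 180, 170, 942, 724, .]
Lookup 842: h=6, probe 6,7,8,9,10 → slot 10 empty, not found.

5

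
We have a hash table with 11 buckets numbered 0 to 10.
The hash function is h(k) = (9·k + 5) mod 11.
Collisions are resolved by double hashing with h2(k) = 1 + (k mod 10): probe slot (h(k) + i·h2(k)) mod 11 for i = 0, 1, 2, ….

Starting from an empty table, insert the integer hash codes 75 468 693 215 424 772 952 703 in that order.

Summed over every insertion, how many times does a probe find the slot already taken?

5

75 hashes to 9; slot 9 is free -> place at 9.
468 hashes to 4; slot 4 is free -> place at 4.
693 hashes to 5; slot 5 is free -> place at 5.
215 hashes to 4, h2=6; 4 taken -> place at 10.
424 hashes to 4, h2=5; 4,9 taken -> place at 3.
772 hashes to 1; slot 1 is free -> place at 1.
952 hashes to 4, h2=3; 4 taken -> place at 7.
703 hashes to 7, h2=4; 7 taken -> place at 0.
Table: [703, 772, -, 424, 468, 693, -, 952, -, 75, 215]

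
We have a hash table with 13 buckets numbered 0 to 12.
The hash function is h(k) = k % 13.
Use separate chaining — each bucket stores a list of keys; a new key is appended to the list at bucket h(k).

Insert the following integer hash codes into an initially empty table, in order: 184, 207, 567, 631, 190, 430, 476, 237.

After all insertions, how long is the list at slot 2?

184 → bucket 2
207 → bucket 12
567 → bucket 8
631 → bucket 7
190 → bucket 8 (collision)
430 → bucket 1
476 → bucket 8 (collision)
237 → bucket 3
Final buckets:
0: —
1: 430
2: 184
3: 237
4: —
5: —
6: —
7: 631
8: 567 -> 190 -> 476
9: —
10: —
11: —
12: 207

1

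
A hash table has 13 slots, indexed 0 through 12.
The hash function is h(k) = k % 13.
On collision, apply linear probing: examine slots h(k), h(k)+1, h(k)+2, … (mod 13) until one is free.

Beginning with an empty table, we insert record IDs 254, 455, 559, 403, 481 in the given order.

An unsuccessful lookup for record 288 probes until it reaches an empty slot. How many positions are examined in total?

3

254 hashes to 7; slot 7 is free => place at 7.
455 hashes to 0; slot 0 is free => place at 0.
559 hashes to 0; 0 taken => place at 1.
403 hashes to 0; 0,1 taken => place at 2.
481 hashes to 0; 0,1,2 taken => place at 3.
Table: [455, 559, 403, 481, ., ., ., 254, ., ., ., ., .]
Lookup 288: h=2, probe 2,3,4 → slot 4 empty, not found.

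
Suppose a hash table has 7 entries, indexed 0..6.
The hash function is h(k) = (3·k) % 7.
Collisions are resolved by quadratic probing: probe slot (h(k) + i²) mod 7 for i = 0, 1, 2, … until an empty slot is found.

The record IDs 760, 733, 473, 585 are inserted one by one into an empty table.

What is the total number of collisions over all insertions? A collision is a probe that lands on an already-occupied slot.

Insert 760: h=5, slot 5 empty -> index 5.
Insert 733: h=1, slot 1 empty -> index 1.
Insert 473: h=5, slot 5 occupied -> index 6.
Insert 585: h=5, slots 5,6 occupied -> index 2.
Table: [_, 733, 585, _, _, 760, 473]

3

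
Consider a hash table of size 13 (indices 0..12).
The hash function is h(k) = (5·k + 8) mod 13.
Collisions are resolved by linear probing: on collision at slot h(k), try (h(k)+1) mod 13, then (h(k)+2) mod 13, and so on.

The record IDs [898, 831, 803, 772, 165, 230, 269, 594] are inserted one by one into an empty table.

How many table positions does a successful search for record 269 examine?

898 hashes to 0; slot 0 is free -> place at 0.
831 hashes to 3; slot 3 is free -> place at 3.
803 hashes to 6; slot 6 is free -> place at 6.
772 hashes to 7; slot 7 is free -> place at 7.
165 hashes to 1; slot 1 is free -> place at 1.
230 hashes to 1; 1 taken -> place at 2.
269 hashes to 1; 1,2,3 taken -> place at 4.
594 hashes to 1; 1,2,3,4 taken -> place at 5.
Table: [898, 165, 230, 831, 269, 594, 803, 772, —, —, —, —, —]
Lookup 269: h=1, probe 1,2,3,4 → found at 4.

4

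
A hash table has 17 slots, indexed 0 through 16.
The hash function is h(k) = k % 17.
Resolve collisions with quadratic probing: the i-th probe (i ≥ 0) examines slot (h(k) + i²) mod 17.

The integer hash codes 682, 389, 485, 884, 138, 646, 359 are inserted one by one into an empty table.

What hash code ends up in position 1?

682: h=2 => slot 2
389: h=15 => slot 15
485: h=9 => slot 9
884: h=0 => slot 0
138: h=2, probe 2,3 => slot 3
646: h=0, probe 0,1 => slot 1
359: h=2, probe 2,3,6 => slot 6
Table: [884, 646, 682, 138, ., ., 359, ., ., 485, ., ., ., ., ., 389, .]

646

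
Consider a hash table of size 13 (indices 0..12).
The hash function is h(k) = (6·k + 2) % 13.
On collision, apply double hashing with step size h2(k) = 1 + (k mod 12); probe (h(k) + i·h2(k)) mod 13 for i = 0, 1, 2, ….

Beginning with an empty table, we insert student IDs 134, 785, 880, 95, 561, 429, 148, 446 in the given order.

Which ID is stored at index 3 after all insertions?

134: h=0 -> slot 0
785: h=6 -> slot 6
880: h=4 -> slot 4
95: h=0, h2=12, probe 0,12 -> slot 12
561: h=1 -> slot 1
429: h=2 -> slot 2
148: h=6, h2=5, probe 6,11 -> slot 11
446: h=0, h2=3, probe 0,3 -> slot 3
Table: [134, 561, 429, 446, 880, ∅, 785, ∅, ∅, ∅, ∅, 148, 95]

446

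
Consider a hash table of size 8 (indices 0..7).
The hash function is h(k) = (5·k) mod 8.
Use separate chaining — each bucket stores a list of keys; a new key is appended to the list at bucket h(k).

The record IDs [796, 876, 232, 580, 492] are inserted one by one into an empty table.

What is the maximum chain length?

Insert 796: h=4, bucket 4 empty -> new chain.
Insert 876: h=4, bucket 4 nonempty -> append to chain.
Insert 232: h=0, bucket 0 empty -> new chain.
Insert 580: h=4, bucket 4 nonempty -> append to chain.
Insert 492: h=4, bucket 4 nonempty -> append to chain.
Final buckets:
0: 232
1: —
2: —
3: —
4: 796 -> 876 -> 580 -> 492
5: —
6: —
7: —

4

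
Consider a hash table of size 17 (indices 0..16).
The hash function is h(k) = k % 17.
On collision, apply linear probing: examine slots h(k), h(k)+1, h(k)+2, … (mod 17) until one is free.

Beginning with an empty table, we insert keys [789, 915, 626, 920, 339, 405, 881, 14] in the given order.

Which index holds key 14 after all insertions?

3

Insert 789: h=7, slot 7 empty => index 7.
Insert 915: h=14, slot 14 empty => index 14.
Insert 626: h=14, slot 14 occupied => index 15.
Insert 920: h=2, slot 2 empty => index 2.
Insert 339: h=16, slot 16 empty => index 16.
Insert 405: h=14, slots 14,15,16 occupied => index 0.
Insert 881: h=14, slots 14,15,16,0 occupied => index 1.
Insert 14: h=14, slots 14,15,16,0,1,2 occupied => index 3.
Table: [405, 881, 920, 14, _, _, _, 789, _, _, _, _, _, _, 915, 626, 339]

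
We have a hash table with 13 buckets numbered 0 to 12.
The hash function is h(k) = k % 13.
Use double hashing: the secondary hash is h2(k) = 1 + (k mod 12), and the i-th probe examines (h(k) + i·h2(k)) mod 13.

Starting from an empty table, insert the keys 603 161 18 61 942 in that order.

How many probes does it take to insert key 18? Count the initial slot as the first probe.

2

603: h=5 → slot 5
161: h=5, h2=6, probe 5,11 → slot 11
18: h=5, h2=7, probe 5,12 → slot 12
61: h=9 → slot 9
942: h=6 → slot 6
Table: [-, -, -, -, -, 603, 942, -, -, 61, -, 161, 18]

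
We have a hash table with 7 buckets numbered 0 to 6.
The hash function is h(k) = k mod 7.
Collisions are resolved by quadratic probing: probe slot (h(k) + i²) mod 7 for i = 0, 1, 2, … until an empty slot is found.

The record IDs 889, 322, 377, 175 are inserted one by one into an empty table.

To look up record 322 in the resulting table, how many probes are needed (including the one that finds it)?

2

Insert 889: h=0, slot 0 empty → index 0.
Insert 322: h=0, slot 0 occupied → index 1.
Insert 377: h=6, slot 6 empty → index 6.
Insert 175: h=0, slots 0,1 occupied → index 4.
Table: [889, 322, ., ., 175, ., 377]
Lookup 322: h=0, probe 0,1 → found at 1.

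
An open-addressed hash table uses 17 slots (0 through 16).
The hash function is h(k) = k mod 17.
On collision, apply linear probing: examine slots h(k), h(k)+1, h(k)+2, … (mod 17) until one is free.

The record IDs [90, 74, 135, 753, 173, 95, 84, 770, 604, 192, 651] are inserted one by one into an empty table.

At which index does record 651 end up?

12

90 hashes to 5; slot 5 is free -> place at 5.
74 hashes to 6; slot 6 is free -> place at 6.
135 hashes to 16; slot 16 is free -> place at 16.
753 hashes to 5; 5,6 taken -> place at 7.
173 hashes to 3; slot 3 is free -> place at 3.
95 hashes to 10; slot 10 is free -> place at 10.
84 hashes to 16; 16 taken -> place at 0.
770 hashes to 5; 5,6,7 taken -> place at 8.
604 hashes to 9; slot 9 is free -> place at 9.
192 hashes to 5; 5,6,7,8,9,10 taken -> place at 11.
651 hashes to 5; 5,6,7,8,9,10,11 taken -> place at 12.
Table: [84, ., ., 173, ., 90, 74, 753, 770, 604, 95, 192, 651, ., ., ., 135]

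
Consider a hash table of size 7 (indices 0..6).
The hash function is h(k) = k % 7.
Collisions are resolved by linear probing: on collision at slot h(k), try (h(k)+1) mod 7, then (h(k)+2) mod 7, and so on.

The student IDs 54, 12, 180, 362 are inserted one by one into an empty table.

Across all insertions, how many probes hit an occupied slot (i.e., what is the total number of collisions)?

54 hashes to 5; slot 5 is free => place at 5.
12 hashes to 5; 5 taken => place at 6.
180 hashes to 5; 5,6 taken => place at 0.
362 hashes to 5; 5,6,0 taken => place at 1.
Table: [180, 362, —, —, —, 54, 12]

6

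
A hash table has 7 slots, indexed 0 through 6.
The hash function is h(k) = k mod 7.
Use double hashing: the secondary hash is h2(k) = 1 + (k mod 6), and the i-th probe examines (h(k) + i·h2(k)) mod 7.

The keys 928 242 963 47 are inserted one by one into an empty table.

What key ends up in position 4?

928

928 hashes to 4; slot 4 is free => place at 4.
242 hashes to 4, h2=3; 4 taken => place at 0.
963 hashes to 4, h2=4; 4 taken => place at 1.
47 hashes to 5; slot 5 is free => place at 5.
Table: [242, 963, _, _, 928, 47, _]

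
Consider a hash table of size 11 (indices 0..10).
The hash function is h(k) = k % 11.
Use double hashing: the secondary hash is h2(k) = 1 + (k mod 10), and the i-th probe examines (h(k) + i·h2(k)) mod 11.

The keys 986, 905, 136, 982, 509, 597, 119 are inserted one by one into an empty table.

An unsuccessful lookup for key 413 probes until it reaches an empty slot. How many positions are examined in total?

2

Insert 986: h=7, slot 7 empty -> index 7.
Insert 905: h=3, slot 3 empty -> index 3.
Insert 136: h=4, slot 4 empty -> index 4.
Insert 982: h=3, h2=3, slot 3 occupied -> index 6.
Insert 509: h=3, h2=10, slot 3 occupied -> index 2.
Insert 597: h=3, h2=8, slot 3 occupied -> index 0.
Insert 119: h=9, slot 9 empty -> index 9.
Table: [597, ∅, 509, 905, 136, ∅, 982, 986, ∅, 119, ∅]
Lookup 413: h=6, h2=4, probe 6,10 → slot 10 empty, not found.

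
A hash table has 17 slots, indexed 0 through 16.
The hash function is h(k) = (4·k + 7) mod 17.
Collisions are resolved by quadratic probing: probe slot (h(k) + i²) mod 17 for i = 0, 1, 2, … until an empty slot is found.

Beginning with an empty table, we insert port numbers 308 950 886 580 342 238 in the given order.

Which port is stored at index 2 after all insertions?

886

Insert 308: h=15, slot 15 empty -> index 15.
Insert 950: h=16, slot 16 empty -> index 16.
Insert 886: h=15, slots 15,16 occupied -> index 2.
Insert 580: h=15, slots 15,16,2 occupied -> index 7.
Insert 342: h=15, slots 15,16,2,7 occupied -> index 14.
Insert 238: h=7, slot 7 occupied -> index 8.
Table: [-, -, 886, -, -, -, -, 580, 238, -, -, -, -, -, 342, 308, 950]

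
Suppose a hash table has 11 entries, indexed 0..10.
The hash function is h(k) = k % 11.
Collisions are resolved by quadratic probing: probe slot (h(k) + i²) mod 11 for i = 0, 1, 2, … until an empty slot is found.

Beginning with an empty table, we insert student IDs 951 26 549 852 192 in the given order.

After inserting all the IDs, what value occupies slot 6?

852

951 hashes to 5; slot 5 is free → place at 5.
26 hashes to 4; slot 4 is free → place at 4.
549 hashes to 10; slot 10 is free → place at 10.
852 hashes to 5; 5 taken → place at 6.
192 hashes to 5; 5,6 taken → place at 9.
Table: [-, -, -, -, 26, 951, 852, -, -, 192, 549]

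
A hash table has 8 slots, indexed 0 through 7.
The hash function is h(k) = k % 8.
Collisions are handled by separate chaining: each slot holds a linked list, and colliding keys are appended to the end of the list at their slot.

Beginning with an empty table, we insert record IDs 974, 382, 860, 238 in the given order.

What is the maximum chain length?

974 -> bucket 6
382 -> bucket 6 (collision)
860 -> bucket 4
238 -> bucket 6 (collision)
Final buckets:
0: -
1: -
2: -
3: -
4: 860
5: -
6: 974 -> 382 -> 238
7: -

3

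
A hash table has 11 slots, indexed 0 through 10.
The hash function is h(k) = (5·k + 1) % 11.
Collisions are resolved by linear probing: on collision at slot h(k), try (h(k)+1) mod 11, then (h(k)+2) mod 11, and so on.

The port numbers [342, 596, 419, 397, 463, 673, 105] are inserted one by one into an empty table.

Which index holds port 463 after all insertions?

342 hashes to 6; slot 6 is free → place at 6.
596 hashes to 0; slot 0 is free → place at 0.
419 hashes to 6; 6 taken → place at 7.
397 hashes to 6; 6,7 taken → place at 8.
463 hashes to 6; 6,7,8 taken → place at 9.
673 hashes to 0; 0 taken → place at 1.
105 hashes to 9; 9 taken → place at 10.
Table: [596, 673, —, —, —, —, 342, 419, 397, 463, 105]

9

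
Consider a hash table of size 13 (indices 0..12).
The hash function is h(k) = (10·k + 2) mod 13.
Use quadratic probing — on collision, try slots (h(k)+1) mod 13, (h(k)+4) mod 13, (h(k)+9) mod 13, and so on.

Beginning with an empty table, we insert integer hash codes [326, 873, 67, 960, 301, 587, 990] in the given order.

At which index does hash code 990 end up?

326: h=12 => slot 12
873: h=9 => slot 9
67: h=9, probe 9,10 => slot 10
960: h=8 => slot 8
301: h=9, probe 9,10,0 => slot 0
587: h=9, probe 9,10,0,5 => slot 5
990: h=9, probe 9,10,0,5,12,8,6 => slot 6
Table: [301, -, -, -, -, 587, 990, -, 960, 873, 67, -, 326]

6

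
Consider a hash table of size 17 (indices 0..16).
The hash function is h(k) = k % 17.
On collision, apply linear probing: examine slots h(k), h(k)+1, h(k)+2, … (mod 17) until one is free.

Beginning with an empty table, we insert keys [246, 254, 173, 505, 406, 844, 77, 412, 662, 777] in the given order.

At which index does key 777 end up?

246: h=8 => slot 8
254: h=16 => slot 16
173: h=3 => slot 3
505: h=12 => slot 12
406: h=15 => slot 15
844: h=11 => slot 11
77: h=9 => slot 9
412: h=4 => slot 4
662: h=16, probe 16,0 => slot 0
777: h=12, probe 12,13 => slot 13
Table: [662, ∅, ∅, 173, 412, ∅, ∅, ∅, 246, 77, ∅, 844, 505, 777, ∅, 406, 254]

13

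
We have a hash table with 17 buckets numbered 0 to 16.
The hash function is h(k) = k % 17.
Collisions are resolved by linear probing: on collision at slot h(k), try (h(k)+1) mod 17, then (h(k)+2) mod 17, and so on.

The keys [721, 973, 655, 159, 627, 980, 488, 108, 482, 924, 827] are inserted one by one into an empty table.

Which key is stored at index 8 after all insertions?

721 hashes to 7; slot 7 is free → place at 7.
973 hashes to 4; slot 4 is free → place at 4.
655 hashes to 9; slot 9 is free → place at 9.
159 hashes to 6; slot 6 is free → place at 6.
627 hashes to 15; slot 15 is free → place at 15.
980 hashes to 11; slot 11 is free → place at 11.
488 hashes to 12; slot 12 is free → place at 12.
108 hashes to 6; 6,7 taken → place at 8.
482 hashes to 6; 6,7,8,9 taken → place at 10.
924 hashes to 6; 6,7,8,9,10,11,12 taken → place at 13.
827 hashes to 11; 11,12,13 taken → place at 14.
Table: [∅, ∅, ∅, ∅, 973, ∅, 159, 721, 108, 655, 482, 980, 488, 924, 827, 627, ∅]

108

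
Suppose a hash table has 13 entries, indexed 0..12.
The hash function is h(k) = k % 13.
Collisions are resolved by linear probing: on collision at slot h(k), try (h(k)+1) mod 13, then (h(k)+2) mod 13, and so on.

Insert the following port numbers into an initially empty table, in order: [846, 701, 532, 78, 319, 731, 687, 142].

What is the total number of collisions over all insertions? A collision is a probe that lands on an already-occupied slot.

8

Insert 846: h=1, slot 1 empty → index 1.
Insert 701: h=12, slot 12 empty → index 12.
Insert 532: h=12, slot 12 occupied → index 0.
Insert 78: h=0, slots 0,1 occupied → index 2.
Insert 319: h=7, slot 7 empty → index 7.
Insert 731: h=3, slot 3 empty → index 3.
Insert 687: h=11, slot 11 empty → index 11.
Insert 142: h=12, slots 12,0,1,2,3 occupied → index 4.
Table: [532, 846, 78, 731, 142, -, -, 319, -, -, -, 687, 701]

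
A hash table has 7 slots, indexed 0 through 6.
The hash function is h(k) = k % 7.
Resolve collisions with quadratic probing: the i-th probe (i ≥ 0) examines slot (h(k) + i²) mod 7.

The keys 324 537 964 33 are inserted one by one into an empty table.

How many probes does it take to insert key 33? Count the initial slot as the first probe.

4

324: h=2 → slot 2
537: h=5 → slot 5
964: h=5, probe 5,6 → slot 6
33: h=5, probe 5,6,2,0 → slot 0
Table: [33, -, 324, -, -, 537, 964]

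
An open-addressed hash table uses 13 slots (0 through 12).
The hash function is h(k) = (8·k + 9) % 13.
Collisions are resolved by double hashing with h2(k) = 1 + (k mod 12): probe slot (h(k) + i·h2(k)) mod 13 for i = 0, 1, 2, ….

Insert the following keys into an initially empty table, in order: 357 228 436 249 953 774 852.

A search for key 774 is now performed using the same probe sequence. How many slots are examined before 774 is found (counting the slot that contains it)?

357 hashes to 5; slot 5 is free -> place at 5.
228 hashes to 0; slot 0 is free -> place at 0.
436 hashes to 0, h2=5; 0,5 taken -> place at 10.
249 hashes to 12; slot 12 is free -> place at 12.
953 hashes to 2; slot 2 is free -> place at 2.
774 hashes to 0, h2=7; 0 taken -> place at 7.
852 hashes to 0, h2=1; 0 taken -> place at 1.
Table: [228, 852, 953, ∅, ∅, 357, ∅, 774, ∅, ∅, 436, ∅, 249]
Lookup 774: h=0, h2=7, probe 0,7 → found at 7.

2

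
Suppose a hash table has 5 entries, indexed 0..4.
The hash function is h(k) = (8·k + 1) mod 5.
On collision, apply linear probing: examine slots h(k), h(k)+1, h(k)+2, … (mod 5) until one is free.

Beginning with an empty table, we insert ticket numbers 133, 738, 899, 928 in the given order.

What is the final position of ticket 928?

133 hashes to 0; slot 0 is free -> place at 0.
738 hashes to 0; 0 taken -> place at 1.
899 hashes to 3; slot 3 is free -> place at 3.
928 hashes to 0; 0,1 taken -> place at 2.
Table: [133, 738, 928, 899, —]

2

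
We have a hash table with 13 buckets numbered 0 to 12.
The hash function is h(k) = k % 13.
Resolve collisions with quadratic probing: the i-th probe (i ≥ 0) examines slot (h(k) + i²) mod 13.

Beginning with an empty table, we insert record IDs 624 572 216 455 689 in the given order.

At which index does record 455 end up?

4

Insert 624: h=0, slot 0 empty => index 0.
Insert 572: h=0, slot 0 occupied => index 1.
Insert 216: h=8, slot 8 empty => index 8.
Insert 455: h=0, slots 0,1 occupied => index 4.
Insert 689: h=0, slots 0,1,4 occupied => index 9.
Table: [624, 572, ∅, ∅, 455, ∅, ∅, ∅, 216, 689, ∅, ∅, ∅]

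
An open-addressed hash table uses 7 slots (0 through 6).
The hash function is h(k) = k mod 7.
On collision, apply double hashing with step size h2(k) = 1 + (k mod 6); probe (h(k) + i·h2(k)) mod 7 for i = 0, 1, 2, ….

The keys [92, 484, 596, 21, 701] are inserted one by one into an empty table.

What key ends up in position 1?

92

92: h=1 → slot 1
484: h=1, h2=5, probe 1,6 → slot 6
596: h=1, h2=3, probe 1,4 → slot 4
21: h=0 → slot 0
701: h=1, h2=6, probe 1,0,6,5 → slot 5
Table: [21, 92, -, -, 596, 701, 484]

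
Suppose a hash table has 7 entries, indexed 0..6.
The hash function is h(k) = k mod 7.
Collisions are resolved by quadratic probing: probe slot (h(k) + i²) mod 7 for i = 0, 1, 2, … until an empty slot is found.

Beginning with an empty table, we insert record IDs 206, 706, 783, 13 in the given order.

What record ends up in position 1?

13

Insert 206: h=3, slot 3 empty -> index 3.
Insert 706: h=6, slot 6 empty -> index 6.
Insert 783: h=6, slot 6 occupied -> index 0.
Insert 13: h=6, slots 6,0,3 occupied -> index 1.
Table: [783, 13, -, 206, -, -, 706]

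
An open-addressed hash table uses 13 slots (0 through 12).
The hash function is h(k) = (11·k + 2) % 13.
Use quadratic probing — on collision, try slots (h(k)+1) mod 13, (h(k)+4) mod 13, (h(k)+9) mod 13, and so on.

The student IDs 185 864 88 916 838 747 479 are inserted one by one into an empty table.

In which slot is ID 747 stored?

12

185: h=9 → slot 9
864: h=3 → slot 3
88: h=8 → slot 8
916: h=3, probe 3,4 → slot 4
838: h=3, probe 3,4,7 → slot 7
747: h=3, probe 3,4,7,12 → slot 12
479: h=6 → slot 6
Table: [., ., ., 864, 916, ., 479, 838, 88, 185, ., ., 747]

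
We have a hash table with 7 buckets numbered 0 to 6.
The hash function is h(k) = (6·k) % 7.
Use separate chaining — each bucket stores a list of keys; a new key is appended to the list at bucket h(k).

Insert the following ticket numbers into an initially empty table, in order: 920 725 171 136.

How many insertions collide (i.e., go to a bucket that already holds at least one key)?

2

920 → bucket 4
725 → bucket 3
171 → bucket 4 (collision)
136 → bucket 4 (collision)
Final buckets:
0: -
1: -
2: -
3: 725
4: 920 -> 171 -> 136
5: -
6: -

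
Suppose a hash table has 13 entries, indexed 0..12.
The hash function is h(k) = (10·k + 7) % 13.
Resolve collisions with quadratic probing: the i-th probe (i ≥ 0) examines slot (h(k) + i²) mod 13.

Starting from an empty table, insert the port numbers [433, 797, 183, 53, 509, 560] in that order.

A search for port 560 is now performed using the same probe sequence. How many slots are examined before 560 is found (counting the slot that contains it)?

Insert 433: h=8, slot 8 empty -> index 8.
Insert 797: h=8, slot 8 occupied -> index 9.
Insert 183: h=4, slot 4 empty -> index 4.
Insert 53: h=4, slot 4 occupied -> index 5.
Insert 509: h=1, slot 1 empty -> index 1.
Insert 560: h=4, slots 4,5,8 occupied -> index 0.
Table: [560, 509, -, -, 183, 53, -, -, 433, 797, -, -, -]
Lookup 560: h=4, probe 4,5,8,0 → found at 0.

4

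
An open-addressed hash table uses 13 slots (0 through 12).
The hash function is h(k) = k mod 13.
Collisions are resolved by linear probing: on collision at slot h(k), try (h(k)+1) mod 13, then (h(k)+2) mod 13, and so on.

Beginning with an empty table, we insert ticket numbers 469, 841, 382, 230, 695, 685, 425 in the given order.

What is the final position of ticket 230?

Insert 469: h=1, slot 1 empty → index 1.
Insert 841: h=9, slot 9 empty → index 9.
Insert 382: h=5, slot 5 empty → index 5.
Insert 230: h=9, slot 9 occupied → index 10.
Insert 695: h=6, slot 6 empty → index 6.
Insert 685: h=9, slots 9,10 occupied → index 11.
Insert 425: h=9, slots 9,10,11 occupied → index 12.
Table: [—, 469, —, —, —, 382, 695, —, —, 841, 230, 685, 425]

10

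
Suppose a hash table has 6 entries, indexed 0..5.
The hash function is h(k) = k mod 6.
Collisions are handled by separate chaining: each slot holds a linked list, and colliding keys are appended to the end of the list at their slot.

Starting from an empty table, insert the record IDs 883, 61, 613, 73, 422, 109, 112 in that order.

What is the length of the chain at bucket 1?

Insert 883: h=1, bucket 1 empty → new chain.
Insert 61: h=1, bucket 1 nonempty → append to chain.
Insert 613: h=1, bucket 1 nonempty → append to chain.
Insert 73: h=1, bucket 1 nonempty → append to chain.
Insert 422: h=2, bucket 2 empty → new chain.
Insert 109: h=1, bucket 1 nonempty → append to chain.
Insert 112: h=4, bucket 4 empty → new chain.
Final buckets:
0: _
1: 883 -> 61 -> 613 -> 73 -> 109
2: 422
3: _
4: 112
5: _

5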